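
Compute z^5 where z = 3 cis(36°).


r^5 = 3^5 = 243
n*theta = 5*36° = 180° = 180° (mod 360)
a = 243*cos(180°) = -243.0000
b = 243*sin(180°) = 0

243 cis(180°) = -243.0000 + 0i


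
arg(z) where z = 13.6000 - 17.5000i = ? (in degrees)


Re = 13.6, Im = -17.5
arg = atan2(-17.5, 13.6) = -52.1477 degrees

arg(z) = -52.1477 degrees


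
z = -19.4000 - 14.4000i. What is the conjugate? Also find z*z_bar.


z_bar = -19.4000 + 14.4000i
z*z_bar = (-19.4)^2 + (-14.4)^2 = 376.36 + 207.36 = 583.72

z_bar = -19.4000 + 14.4000i, z*z_bar = 583.72


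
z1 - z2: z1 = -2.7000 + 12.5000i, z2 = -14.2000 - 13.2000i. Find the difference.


Real: -2.7 + 14.2 = 11.5
Imag: 12.5 + 13.2 = 25.7

11.5000 + 25.7000i


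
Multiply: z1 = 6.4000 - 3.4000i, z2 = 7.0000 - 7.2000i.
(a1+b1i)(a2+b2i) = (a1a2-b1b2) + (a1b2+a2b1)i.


Real = 6.4*7 - (-3.4)*(-7.2) = 44.8 - 24.48 = 20.32
Imag = 6.4*(-7.2) + 7*(-3.4) = -46.08 - (23.8) = -69.88

20.3200 - 69.8800i


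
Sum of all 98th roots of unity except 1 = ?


With w = e^(2*pi*i/98), all 98 of the 98th roots of unity w^0 = 1, w, ..., w^(97) sum to 0: 1 + w + ... + w^(97) = (1 - w^98)/(1 - w) = 0 since w^98 = 1, w ≠ 1.
Removing the root 1: w + w^2 + ... + w^(97) = 0 - 1 = -1

Sum = -1


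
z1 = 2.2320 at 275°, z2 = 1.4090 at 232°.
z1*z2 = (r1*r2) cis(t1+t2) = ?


r = 2.2320 * 1.4090 = 3.1449
theta = 275° + 232° = 507° = 147° (mod 360)

3.1449 cis(147°)


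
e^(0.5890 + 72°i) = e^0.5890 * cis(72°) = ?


e^0.5890 = 1.8022
cos(72°) = 0.309
sin(72°) = 0.95106
Real = 1.8022*0.309 = 0.5569
Imag = 1.8022*0.95106 = 1.7140

0.5569 + 1.7140i


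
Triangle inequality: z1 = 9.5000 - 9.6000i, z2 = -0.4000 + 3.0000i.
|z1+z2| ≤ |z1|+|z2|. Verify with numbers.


|z1| = sqrt(9.5^2 + (-9.6)^2) = sqrt(182.41) = 13.5059
|z2| = sqrt((-0.4)^2 + 3^2) = sqrt(9.16) = 3.0265
z1+z2 = 9.1000 - 6.6000i
|z1+z2| = sqrt(126.37) = 11.2414
|z1|+|z2| = 13.5059 + 3.0265 = 16.5324

|z1+z2| = 11.2414 ≤ |z1|+|z2| = 16.5324 (verified)


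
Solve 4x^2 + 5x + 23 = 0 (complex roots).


disc = 5^2 - 4*4*23 = 25 - 368 = -343
sqrt(|disc|) = sqrt(343) = 18.5203
Real part = -5/(2*4) = -0.6250
Imag part = 18.5203/(2*4) = 2.3150

-0.6250 ± 2.3150i


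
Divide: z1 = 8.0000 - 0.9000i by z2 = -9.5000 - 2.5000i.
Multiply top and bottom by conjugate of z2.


Conjugate of z2 = -9.5000 + 2.5000i
Numerator: (8.0000 - 0.9000i)(-9.5000 + 2.5000i) = -73.7500 + 28.5500i
Denominator: (-9.5)^2 + (-2.5)^2 = 96.5
Result = (-73.7500 + 28.5500i)/96.5

-0.7642 + 0.2959i


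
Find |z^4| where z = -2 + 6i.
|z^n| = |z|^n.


|z| = sqrt(4+36) = sqrt(40) = 6.3246
|z^4| = |z|^4 = (sqrt(40))^4 = 40^2 = 1600

|z^4| = 1600


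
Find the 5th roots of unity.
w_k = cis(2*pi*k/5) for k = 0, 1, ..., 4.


The 5th roots of unity are cis(360k/5°) for k=0..4
Angle step = 360/5 = 72°
Primitive root: cis(72°)
Primitive root = 0.3090 + 0.9511i

5 roots at angles: 0°, 72°, 144°, 216°, 288°


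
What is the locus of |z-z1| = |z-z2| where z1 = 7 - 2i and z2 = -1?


Equal distances means the locus is the perpendicular bisector of z1 and z2.
Midpoint = ((7+(-1))/2, (-2+0)/2) = (3.0000, -1.0000)

Perpendicular bisector through (3.0000, -1.0000)


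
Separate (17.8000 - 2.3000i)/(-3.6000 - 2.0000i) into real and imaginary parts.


Multiply by conjugate: (17.8000 - 2.3000i)(-3.6000 + 2.0000i) / ((-3.6)^2 + (-2)^2)
Numerator real = 17.8*(-3.6) - (2.3)*(-2) = -59.48
Numerator imag = -2.3*(-3.6) - 17.8*(-2) = 43.88
Denominator = 16.96
Re(z) = -59.48/16.96 = -3.5071
Im(z) = 43.88/16.96 = 2.5873

Re(z) = -3.5071, Im(z) = 2.5873


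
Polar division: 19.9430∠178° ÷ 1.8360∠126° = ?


r = 19.9430 / 1.8360 = 10.8622
theta = 178° - 126° = 52° = 52° (mod 360)

10.8622 cis(52°)


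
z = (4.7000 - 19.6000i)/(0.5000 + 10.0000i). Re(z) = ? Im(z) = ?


Multiply by conjugate: (4.7000 - 19.6000i)(0.5000 - 10.0000i) / (0.5^2 + 10^2)
Numerator real = 4.7*0.5 - (19.6)*10 = -193.65
Numerator imag = -19.6*0.5 - 4.7*10 = -56.8
Denominator = 100.25
Re(z) = -193.65/100.25 = -1.9317
Im(z) = -56.8/100.25 = -0.5666

Re(z) = -1.9317, Im(z) = -0.5666


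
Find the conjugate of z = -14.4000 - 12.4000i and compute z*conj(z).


z_bar = -14.4000 + 12.4000i
z*z_bar = (-14.4)^2 + (-12.4)^2 = 207.36 + 153.76 = 361.12

z_bar = -14.4000 + 12.4000i, z*z_bar = 361.12


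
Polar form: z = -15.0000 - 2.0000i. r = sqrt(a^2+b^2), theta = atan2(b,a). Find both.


r = sqrt(225+4) = sqrt(229) = 15.1327
theta = atan2(-2, -15) = -172.4054 degrees

r = 15.1327, theta = -172.4054 degrees


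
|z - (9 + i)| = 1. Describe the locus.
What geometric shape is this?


|z - z0| = r is a circle with center z0 and radius r.
Center = (9, 1), radius = 1

Circle with center (9, 1) and radius 1


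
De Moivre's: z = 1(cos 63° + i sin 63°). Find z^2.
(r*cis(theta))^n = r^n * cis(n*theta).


r^2 = 1^2 = 1
n*theta = 2*63° = 126° = 126° (mod 360)
a = 1*cos(126°) = -0.5878
b = 1*sin(126°) = 0.8090

1 cis(126°) = -0.5878 + 0.8090i


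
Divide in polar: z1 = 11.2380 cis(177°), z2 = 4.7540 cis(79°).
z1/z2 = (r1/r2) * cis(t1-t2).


r = 11.2380 / 4.7540 = 2.3639
theta = 177° - 79° = 98° = 98° (mod 360)

2.3639 cis(98°)


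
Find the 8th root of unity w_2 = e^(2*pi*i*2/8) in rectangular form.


Angle = 360*2/8 = 90°
a = cos(90°) = 0
b = sin(90°) = 1.0000

0 + 1.0000i


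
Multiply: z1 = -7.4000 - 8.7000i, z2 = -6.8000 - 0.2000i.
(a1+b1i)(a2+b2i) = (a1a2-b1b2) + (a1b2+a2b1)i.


Real = -7.4*(-6.8) - (-8.7)*(-0.2) = 50.32 - 1.74 = 48.58
Imag = -7.4*(-0.2) - (6.8)*(-8.7) = 1.48 + 59.16 = 60.64

48.5800 + 60.6400i


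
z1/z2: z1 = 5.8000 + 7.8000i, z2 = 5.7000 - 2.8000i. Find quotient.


Conjugate of z2 = 5.7000 + 2.8000i
Numerator: (5.8000 + 7.8000i)(5.7000 + 2.8000i) = 11.2200 + 60.7000i
Denominator: 5.7^2 + (-2.8)^2 = 40.33
Result = (11.2200 + 60.7000i)/40.33

0.2782 + 1.5051i


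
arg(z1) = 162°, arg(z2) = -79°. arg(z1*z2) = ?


arg(z1*z2) = 162° - 79° = 83°
Normalized to (-180°, 180°]: 83°

83°


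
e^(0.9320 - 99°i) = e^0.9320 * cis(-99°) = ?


e^0.9320 = 2.5396
cos(-99°) = -0.15643
sin(-99°) = -0.98769
Real = 2.5396*(-0.15643) = -0.3973
Imag = 2.5396*(-0.98769) = -2.5083

-0.3973 - 2.5083i


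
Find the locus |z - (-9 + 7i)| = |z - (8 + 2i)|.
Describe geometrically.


Equal distances means the locus is the perpendicular bisector of z1 and z2.
Midpoint = ((-9+8)/2, (7+2)/2) = (-0.5000, 4.5000)

Perpendicular bisector through (-0.5000, 4.5000)


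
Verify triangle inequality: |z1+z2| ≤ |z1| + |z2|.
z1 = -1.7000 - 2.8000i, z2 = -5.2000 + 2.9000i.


|z1| = sqrt((-1.7)^2 + (-2.8)^2) = sqrt(10.73) = 3.2757
|z2| = sqrt((-5.2)^2 + 2.9^2) = sqrt(35.45) = 5.9540
z1+z2 = -6.9000 + 0.1000i
|z1+z2| = sqrt(47.62) = 6.9007
|z1|+|z2| = 3.2757 + 5.9540 = 9.2297

|z1+z2| = 6.9007 ≤ |z1|+|z2| = 9.2297 (verified)


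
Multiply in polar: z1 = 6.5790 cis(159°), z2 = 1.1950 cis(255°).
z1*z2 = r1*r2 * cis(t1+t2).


r = 6.5790 * 1.1950 = 7.8619
theta = 159° + 255° = 414° = 54° (mod 360)

7.8619 cis(54°)


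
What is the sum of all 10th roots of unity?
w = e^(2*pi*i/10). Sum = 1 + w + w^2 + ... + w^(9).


The sum of all 10th roots of unity is 0.
Geometric series: (1 - w^10)/(1 - w) = (1-1)/(1-w) = 0 since w^10 = 1, w ≠ 1.
Alternatively: coefficient of z^9 in z^10 - 1 is 0.

0


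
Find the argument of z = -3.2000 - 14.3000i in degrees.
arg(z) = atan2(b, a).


Re = -3.2, Im = -14.3
arg = atan2(-14.3, -3.2) = -102.6136 degrees

arg(z) = -102.6136 degrees


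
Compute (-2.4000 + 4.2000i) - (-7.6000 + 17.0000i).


Real: -2.4 + 7.6 = 5.2
Imag: 4.2 - 17 = -12.8

5.2000 - 12.8000i


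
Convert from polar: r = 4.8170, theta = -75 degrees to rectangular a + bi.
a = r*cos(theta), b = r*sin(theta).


a = 4.8170*cos(-75°) = 4.8170*0.25882 = 1.2467
b = 4.8170*sin(-75°) = 4.8170*(-0.96593) = -4.6529

1.2467 - 4.6529i


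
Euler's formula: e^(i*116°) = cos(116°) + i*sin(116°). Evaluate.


cos(116°) = -0.4384
sin(116°) = 0.8988

e^(i*116°) = -0.4384 + 0.8988i


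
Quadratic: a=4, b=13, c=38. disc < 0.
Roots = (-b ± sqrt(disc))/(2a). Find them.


disc = 13^2 - 4*4*38 = 169 - 608 = -439
sqrt(|disc|) = sqrt(439) = 20.9523
Real part = -13/(2*4) = -1.6250
Imag part = 20.9523/(2*4) = 2.6190

-1.6250 ± 2.6190i


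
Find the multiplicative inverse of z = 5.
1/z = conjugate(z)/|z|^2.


|z|^2 = 25+0 = 25
1/z = (5 - 0i)/25

1/z = 0.2000 + 0i


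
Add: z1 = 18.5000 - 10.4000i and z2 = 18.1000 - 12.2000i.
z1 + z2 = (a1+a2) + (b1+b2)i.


Real: 18.5 + 18.1 = 36.6
Imag: -10.4 - 12.2 = -22.6

36.6000 - 22.6000i


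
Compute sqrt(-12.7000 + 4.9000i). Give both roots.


|z| = sqrt(161.29+24.01) = 13.6125
sqrt((|z|+a)/2) = sqrt((13.6125+(-12.7))/2) = sqrt(0.4562) = 0.6755
sqrt((|z|-a)/2) = sqrt((13.6125-(-12.7))/2) = sqrt(13.1562) = 3.6272

±(0.6755 + 3.6272i) i.e. 0.6755 + 3.6272i and -0.6755 - 3.6272i


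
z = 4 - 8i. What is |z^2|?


|z| = sqrt(16+64) = sqrt(80) = 8.9443
|z^2| = |z|^2 = (sqrt(80))^2 = 80

|z^2| = 80


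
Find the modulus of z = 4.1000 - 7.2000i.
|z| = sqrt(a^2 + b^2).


|z| = sqrt(4.1^2 + (-7.2)^2) = sqrt(16.81 + 51.84) = sqrt(68.65) = 8.2855

|z| = 8.2855


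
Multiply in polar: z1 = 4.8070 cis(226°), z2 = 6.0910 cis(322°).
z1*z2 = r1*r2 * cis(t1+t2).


r = 4.8070 * 6.0910 = 29.2794
theta = 226° + 322° = 548° = 188° (mod 360)

29.2794 cis(188°)


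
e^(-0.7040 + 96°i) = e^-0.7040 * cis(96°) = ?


e^-0.7040 = 0.4946
cos(96°) = -0.1045
sin(96°) = 0.9945
Real = 0.4946*(-0.1045) = -0.0517
Imag = 0.4946*0.9945 = 0.4919

-0.0517 + 0.4919i


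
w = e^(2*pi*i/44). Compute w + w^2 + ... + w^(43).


With w = e^(2*pi*i/44), all 44 of the 44th roots of unity w^0 = 1, w, ..., w^(43) sum to 0: 1 + w + ... + w^(43) = (1 - w^44)/(1 - w) = 0 since w^44 = 1, w ≠ 1.
Removing the root 1: w + w^2 + ... + w^(43) = 0 - 1 = -1

Sum = -1


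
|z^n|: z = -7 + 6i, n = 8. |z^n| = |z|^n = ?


|z| = sqrt(49+36) = sqrt(85) = 9.2195
|z^8| = |z|^8 = (sqrt(85))^8 = 85^4 = 52200625

|z^8| = 52200625


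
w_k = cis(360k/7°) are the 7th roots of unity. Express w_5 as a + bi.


Angle = 360*5/7 = 257.1429°
a = cos(257.1429°) = -0.2225
b = sin(257.1429°) = -0.9749

-0.2225 - 0.9749i


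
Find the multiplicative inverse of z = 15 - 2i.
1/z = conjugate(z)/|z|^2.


|z|^2 = 225+4 = 229
1/z = (15 + 2i)/229

1/z = 0.0655 + 0.0087i


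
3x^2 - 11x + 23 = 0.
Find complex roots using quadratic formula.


disc = (-11)^2 - 4*3*23 = 121 - 276 = -155
sqrt(|disc|) = sqrt(155) = 12.4499
Real part = 11/(2*3) = 1.8333
Imag part = 12.4499/(2*3) = 2.0750

1.8333 ± 2.0750i


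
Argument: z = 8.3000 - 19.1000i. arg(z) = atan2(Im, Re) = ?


Re = 8.3, Im = -19.1
arg = atan2(-19.1, 8.3) = -66.5124 degrees

arg(z) = -66.5124 degrees


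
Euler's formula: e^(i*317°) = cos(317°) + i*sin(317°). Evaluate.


cos(317°) = 0.7314
sin(317°) = -0.6820

e^(i*317°) = 0.7314 - 0.6820i


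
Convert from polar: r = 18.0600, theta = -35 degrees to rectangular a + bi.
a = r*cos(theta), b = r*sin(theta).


a = 18.0600*cos(-35°) = 18.0600*0.819152 = 14.7939
b = 18.0600*sin(-35°) = 18.0600*(-0.573576) = -10.3588

14.7939 - 10.3588i


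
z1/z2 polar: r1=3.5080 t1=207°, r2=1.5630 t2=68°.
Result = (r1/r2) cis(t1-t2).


r = 3.5080 / 1.5630 = 2.2444
theta = 207° - 68° = 139° = 139° (mod 360)

2.2444 cis(139°)


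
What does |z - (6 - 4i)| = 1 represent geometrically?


|z - z0| = r is a circle with center z0 and radius r.
Center = (6, -4), radius = 1

Circle with center (6, -4) and radius 1


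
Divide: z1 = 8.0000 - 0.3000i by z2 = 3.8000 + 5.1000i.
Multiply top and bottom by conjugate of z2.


Conjugate of z2 = 3.8000 - 5.1000i
Numerator: (8.0000 - 0.3000i)(3.8000 - 5.1000i) = 28.8700 - 41.9400i
Denominator: 3.8^2 + 5.1^2 = 40.45
Result = (28.8700 - 41.9400i)/40.45

0.7137 - 1.0368i


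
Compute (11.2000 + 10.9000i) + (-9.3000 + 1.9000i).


Real: 11.2 - 9.3 = 1.9
Imag: 10.9 + 1.9 = 12.8

1.9000 + 12.8000i


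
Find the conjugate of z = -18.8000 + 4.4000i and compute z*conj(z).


z_bar = -18.8000 - 4.4000i
z*z_bar = (-18.8)^2 + 4.4^2 = 353.44 + 19.36 = 372.8

z_bar = -18.8000 - 4.4000i, z*z_bar = 372.8


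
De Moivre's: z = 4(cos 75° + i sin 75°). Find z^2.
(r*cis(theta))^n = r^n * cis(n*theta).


r^2 = 4^2 = 16
n*theta = 2*75° = 150° = 150° (mod 360)
a = 16*cos(150°) = -13.8564
b = 16*sin(150°) = 8.0000

16 cis(150°) = -13.8564 + 8.0000i


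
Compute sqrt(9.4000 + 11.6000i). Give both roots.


|z| = sqrt(88.36+134.56) = 14.9305
sqrt((|z|+a)/2) = sqrt((14.9305+9.4)/2) = sqrt(12.1653) = 3.4879
sqrt((|z|-a)/2) = sqrt((14.9305-9.4)/2) = sqrt(2.7653) = 1.6629

±(3.4879 + 1.6629i) i.e. 3.4879 + 1.6629i and -3.4879 - 1.6629i


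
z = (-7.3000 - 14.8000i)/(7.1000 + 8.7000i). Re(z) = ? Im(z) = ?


Multiply by conjugate: (-7.3000 - 14.8000i)(7.1000 - 8.7000i) / (7.1^2 + 8.7^2)
Numerator real = -7.3*7.1 - (14.8)*8.7 = -180.59
Numerator imag = -14.8*7.1 - (-7.3)*8.7 = -41.57
Denominator = 126.1
Re(z) = -180.59/126.1 = -1.4321
Im(z) = -41.57/126.1 = -0.3297

Re(z) = -1.4321, Im(z) = -0.3297


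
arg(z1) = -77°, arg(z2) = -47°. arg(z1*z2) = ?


arg(z1*z2) = -77° - 47° = -124°
Normalized to (-180°, 180°]: -124°

-124°


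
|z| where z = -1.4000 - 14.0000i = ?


|z| = sqrt((-1.4)^2 + (-14)^2) = sqrt(1.96 + 196) = sqrt(197.96) = 14.0698

|z| = 14.0698


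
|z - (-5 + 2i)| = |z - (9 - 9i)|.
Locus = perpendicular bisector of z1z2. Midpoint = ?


Equal distances means the locus is the perpendicular bisector of z1 and z2.
Midpoint = ((-5+9)/2, (2+(-9))/2) = (2.0000, -3.5000)

Perpendicular bisector through (2.0000, -3.5000)


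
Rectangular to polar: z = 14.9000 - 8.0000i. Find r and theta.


r = sqrt(222.01+64) = sqrt(286.01) = 16.9118
theta = atan2(-8, 14.9) = -28.2319 degrees

r = 16.9118, theta = -28.2319 degrees


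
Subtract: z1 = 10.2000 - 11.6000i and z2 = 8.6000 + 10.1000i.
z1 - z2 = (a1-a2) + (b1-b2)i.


Real: 10.2 - 8.6 = 1.6
Imag: -11.6 - 10.1 = -21.7

1.6000 - 21.7000i


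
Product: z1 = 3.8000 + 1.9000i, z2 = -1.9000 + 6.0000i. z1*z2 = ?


Real = 3.8*(-1.9) - 1.9*6 = -7.22 - 11.4 = -18.62
Imag = 3.8*6 - (1.9)*1.9 = 22.8 - (3.61) = 19.19

-18.6200 + 19.1900i


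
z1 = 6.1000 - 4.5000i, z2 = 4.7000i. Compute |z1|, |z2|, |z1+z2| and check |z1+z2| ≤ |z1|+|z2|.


|z1| = sqrt(6.1^2 + (-4.5)^2) = sqrt(57.46) = 7.5802
|z2| = sqrt(0^2 + 4.7^2) = sqrt(22.09) = 4.7000
z1+z2 = 6.1000 + 0.2000i
|z1+z2| = sqrt(37.25) = 6.1033
|z1|+|z2| = 7.5802 + 4.7000 = 12.2802

|z1+z2| = 6.1033 ≤ |z1|+|z2| = 12.2802 (verified)


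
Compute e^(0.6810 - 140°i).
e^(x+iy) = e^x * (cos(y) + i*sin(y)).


e^0.6810 = 1.9759
cos(-140°) = -0.76604
sin(-140°) = -0.6428
Real = 1.9759*(-0.76604) = -1.5136
Imag = 1.9759*(-0.6428) = -1.2701

-1.5136 - 1.2701i


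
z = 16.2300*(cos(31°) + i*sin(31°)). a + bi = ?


a = 16.2300*cos(31°) = 16.2300*0.857167 = 13.9118
b = 16.2300*sin(31°) = 16.2300*0.51504 = 8.3591

13.9118 + 8.3591i


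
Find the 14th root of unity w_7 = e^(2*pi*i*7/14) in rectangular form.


Angle = 360*7/14 = 180°
a = cos(180°) = -1.0000
b = sin(180°) = 0

-1.0000 + 0i


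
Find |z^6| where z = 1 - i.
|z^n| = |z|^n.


|z| = sqrt(1+1) = sqrt(2) = 1.4142
|z^6| = |z|^6 = (sqrt(2))^6 = 2^3 = 8

|z^6| = 8


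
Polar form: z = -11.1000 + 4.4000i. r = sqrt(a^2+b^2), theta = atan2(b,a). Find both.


r = sqrt(123.21+19.36) = sqrt(142.57) = 11.9403
theta = atan2(4.4, -11.1) = 158.3768 degrees

r = 11.9403, theta = 158.3768 degrees


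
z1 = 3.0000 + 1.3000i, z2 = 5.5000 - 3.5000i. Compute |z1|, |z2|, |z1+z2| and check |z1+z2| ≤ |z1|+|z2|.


|z1| = sqrt(3^2 + 1.3^2) = sqrt(10.69) = 3.2696
|z2| = sqrt(5.5^2 + (-3.5)^2) = sqrt(42.5) = 6.5192
z1+z2 = 8.5000 - 2.2000i
|z1+z2| = sqrt(77.09) = 8.7801
|z1|+|z2| = 3.2696 + 6.5192 = 9.7888

|z1+z2| = 8.7801 ≤ |z1|+|z2| = 9.7888 (verified)


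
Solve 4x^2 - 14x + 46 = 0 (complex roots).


disc = (-14)^2 - 4*4*46 = 196 - 736 = -540
sqrt(|disc|) = sqrt(540) = 23.2379
Real part = 14/(2*4) = 1.7500
Imag part = 23.2379/(2*4) = 2.9047

1.7500 ± 2.9047i


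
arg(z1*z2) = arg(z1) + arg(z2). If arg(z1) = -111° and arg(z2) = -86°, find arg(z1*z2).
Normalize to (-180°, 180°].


arg(z1*z2) = -111° - 86° = -197°
Normalized to (-180°, 180°]: 163°

163°


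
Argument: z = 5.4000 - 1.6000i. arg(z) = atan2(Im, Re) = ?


Re = 5.4, Im = -1.6
arg = atan2(-1.6, 5.4) = -16.5044 degrees

arg(z) = -16.5044 degrees


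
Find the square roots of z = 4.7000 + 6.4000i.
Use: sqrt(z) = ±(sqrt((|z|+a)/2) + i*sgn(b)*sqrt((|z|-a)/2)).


|z| = sqrt(22.09+40.96) = 7.9404
sqrt((|z|+a)/2) = sqrt((7.9404+4.7)/2) = sqrt(6.3202) = 2.5140
sqrt((|z|-a)/2) = sqrt((7.9404-4.7)/2) = sqrt(1.6202) = 1.2729

±(2.5140 + 1.2729i) i.e. 2.5140 + 1.2729i and -2.5140 - 1.2729i


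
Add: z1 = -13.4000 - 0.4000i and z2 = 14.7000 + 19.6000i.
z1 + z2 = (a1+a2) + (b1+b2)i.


Real: -13.4 + 14.7 = 1.3
Imag: -0.4 + 19.6 = 19.2

1.3000 + 19.2000i


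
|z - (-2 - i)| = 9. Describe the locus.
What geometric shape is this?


|z - z0| = r is a circle with center z0 and radius r.
Center = (-2, -1), radius = 9

Circle with center (-2, -1) and radius 9


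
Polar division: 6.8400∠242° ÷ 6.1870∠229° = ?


r = 6.8400 / 6.1870 = 1.1055
theta = 242° - 229° = 13° = 13° (mod 360)

1.1055 cis(13°)


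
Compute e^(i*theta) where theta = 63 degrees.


cos(63°) = 0.4540
sin(63°) = 0.8910

e^(i*63°) = 0.4540 + 0.8910i


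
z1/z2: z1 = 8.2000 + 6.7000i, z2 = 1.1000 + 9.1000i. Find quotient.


Conjugate of z2 = 1.1000 - 9.1000i
Numerator: (8.2000 + 6.7000i)(1.1000 - 9.1000i) = 69.9900 - 67.2500i
Denominator: 1.1^2 + 9.1^2 = 84.02
Result = (69.9900 - 67.2500i)/84.02

0.8330 - 0.8004i


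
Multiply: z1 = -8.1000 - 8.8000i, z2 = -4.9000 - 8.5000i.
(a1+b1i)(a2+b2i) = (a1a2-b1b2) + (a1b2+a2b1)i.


Real = -8.1*(-4.9) - (-8.8)*(-8.5) = 39.69 - 74.8 = -35.11
Imag = -8.1*(-8.5) - (4.9)*(-8.8) = 68.85 + 43.12 = 111.97

-35.1100 + 111.9700i


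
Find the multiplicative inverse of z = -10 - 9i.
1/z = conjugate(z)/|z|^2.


|z|^2 = 100+81 = 181
1/z = (-10 + 9i)/181

1/z = -0.0552 + 0.0497i


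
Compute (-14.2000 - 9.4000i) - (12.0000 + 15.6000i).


Real: -14.2 - 12 = -26.2
Imag: -9.4 - 15.6 = -25

-26.2000 - 25.0000i


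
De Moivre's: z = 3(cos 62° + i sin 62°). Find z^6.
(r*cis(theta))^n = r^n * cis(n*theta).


r^6 = 3^6 = 729
n*theta = 6*62° = 372° = 12° (mod 360)
a = 729*cos(12°) = 713.0696
b = 729*sin(12°) = 151.5676

729 cis(12°) = 713.0696 + 151.5676i


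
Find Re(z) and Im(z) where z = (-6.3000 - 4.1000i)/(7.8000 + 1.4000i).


Multiply by conjugate: (-6.3000 - 4.1000i)(7.8000 - 1.4000i) / (7.8^2 + 1.4^2)
Numerator real = -6.3*7.8 - (4.1)*1.4 = -54.88
Numerator imag = -4.1*7.8 - (-6.3)*1.4 = -23.16
Denominator = 62.8
Re(z) = -54.88/62.8 = -0.8739
Im(z) = -23.16/62.8 = -0.3688

Re(z) = -0.8739, Im(z) = -0.3688


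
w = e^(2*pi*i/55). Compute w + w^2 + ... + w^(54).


With w = e^(2*pi*i/55), all 55 of the 55th roots of unity w^0 = 1, w, ..., w^(54) sum to 0: 1 + w + ... + w^(54) = (1 - w^55)/(1 - w) = 0 since w^55 = 1, w ≠ 1.
Removing the root 1: w + w^2 + ... + w^(54) = 0 - 1 = -1

Sum = -1


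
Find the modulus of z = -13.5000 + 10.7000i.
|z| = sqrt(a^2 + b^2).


|z| = sqrt((-13.5)^2 + 10.7^2) = sqrt(182.25 + 114.49) = sqrt(296.74) = 17.2261

|z| = 17.2261


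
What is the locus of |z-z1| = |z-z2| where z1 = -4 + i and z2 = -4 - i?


Equal distances means the locus is the perpendicular bisector of z1 and z2.
Midpoint = ((-4+(-4))/2, (1+(-1))/2) = (-4.0000, 0)

Perpendicular bisector through (-4.0000, 0)


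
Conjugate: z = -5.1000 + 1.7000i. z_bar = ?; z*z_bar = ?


z_bar = -5.1000 - 1.7000i
z*z_bar = (-5.1)^2 + 1.7^2 = 26.01 + 2.89 = 28.9

z_bar = -5.1000 - 1.7000i, z*z_bar = 28.9


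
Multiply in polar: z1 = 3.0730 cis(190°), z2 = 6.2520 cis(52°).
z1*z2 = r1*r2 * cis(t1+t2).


r = 3.0730 * 6.2520 = 19.2124
theta = 190° + 52° = 242° = 242° (mod 360)

19.2124 cis(242°)


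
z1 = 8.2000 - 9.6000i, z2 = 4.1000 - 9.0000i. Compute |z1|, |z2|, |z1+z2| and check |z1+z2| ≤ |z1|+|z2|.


|z1| = sqrt(8.2^2 + (-9.6)^2) = sqrt(159.4) = 12.6254
|z2| = sqrt(4.1^2 + (-9)^2) = sqrt(97.81) = 9.8899
z1+z2 = 12.3000 - 18.6000i
|z1+z2| = sqrt(497.25) = 22.2991
|z1|+|z2| = 12.6254 + 9.8899 = 22.5153

|z1+z2| = 22.2991 ≤ |z1|+|z2| = 22.5153 (verified)


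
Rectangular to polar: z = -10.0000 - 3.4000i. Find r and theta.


r = sqrt(100+11.56) = sqrt(111.56) = 10.5622
theta = atan2(-3.4, -10) = -161.2220 degrees

r = 10.5622, theta = -161.2220 degrees


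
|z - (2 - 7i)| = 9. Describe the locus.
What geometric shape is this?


|z - z0| = r is a circle with center z0 and radius r.
Center = (2, -7), radius = 9

Circle with center (2, -7) and radius 9


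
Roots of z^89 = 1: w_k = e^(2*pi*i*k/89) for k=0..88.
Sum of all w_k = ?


The sum of all 89th roots of unity is 0.
Geometric series: (1 - w^89)/(1 - w) = (1-1)/(1-w) = 0 since w^89 = 1, w ≠ 1.
Alternatively: coefficient of z^88 in z^89 - 1 is 0.

0


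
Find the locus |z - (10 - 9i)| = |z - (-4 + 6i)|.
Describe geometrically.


Equal distances means the locus is the perpendicular bisector of z1 and z2.
Midpoint = ((10+(-4))/2, (-9+6)/2) = (3.0000, -1.5000)

Perpendicular bisector through (3.0000, -1.5000)


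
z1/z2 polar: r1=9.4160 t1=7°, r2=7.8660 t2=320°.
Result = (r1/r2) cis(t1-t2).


r = 9.4160 / 7.8660 = 1.1971
theta = 7° - 320° = -313° = 47° (mod 360)

1.1971 cis(47°)


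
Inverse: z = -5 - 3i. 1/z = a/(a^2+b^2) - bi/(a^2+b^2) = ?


|z|^2 = 25+9 = 34
1/z = (-5 + 3i)/34

1/z = -0.1471 + 0.0882i


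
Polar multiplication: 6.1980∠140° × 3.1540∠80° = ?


r = 6.1980 * 3.1540 = 19.5485
theta = 140° + 80° = 220° = 220° (mod 360)

19.5485 cis(220°)


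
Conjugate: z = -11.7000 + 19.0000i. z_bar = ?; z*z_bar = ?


z_bar = -11.7000 - 19.0000i
z*z_bar = (-11.7)^2 + 19^2 = 136.89 + 361 = 497.89

z_bar = -11.7000 - 19.0000i, z*z_bar = 497.89


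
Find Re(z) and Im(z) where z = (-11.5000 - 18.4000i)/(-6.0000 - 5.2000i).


Multiply by conjugate: (-11.5000 - 18.4000i)(-6.0000 + 5.2000i) / ((-6)^2 + (-5.2)^2)
Numerator real = -11.5*(-6) - (18.4)*(-5.2) = 164.68
Numerator imag = -18.4*(-6) - (-11.5)*(-5.2) = 50.6
Denominator = 63.04
Re(z) = 164.68/63.04 = 2.6123
Im(z) = 50.6/63.04 = 0.8027

Re(z) = 2.6123, Im(z) = 0.8027


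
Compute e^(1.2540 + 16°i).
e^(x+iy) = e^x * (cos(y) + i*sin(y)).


e^1.2540 = 3.5043
cos(16°) = 0.961262
sin(16°) = 0.27564
Real = 3.5043*0.961262 = 3.3686
Imag = 3.5043*0.27564 = 0.9659

3.3686 + 0.9659i


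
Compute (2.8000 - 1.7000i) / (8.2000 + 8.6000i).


Conjugate of z2 = 8.2000 - 8.6000i
Numerator: (2.8000 - 1.7000i)(8.2000 - 8.6000i) = 8.3400 - 38.0200i
Denominator: 8.2^2 + 8.6^2 = 141.2
Result = (8.3400 - 38.0200i)/141.2

0.0591 - 0.2693i


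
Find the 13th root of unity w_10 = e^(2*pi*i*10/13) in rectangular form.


Angle = 360*10/13 = 276.9231°
a = cos(276.9231°) = 0.1205
b = sin(276.9231°) = -0.9927

0.1205 - 0.9927i


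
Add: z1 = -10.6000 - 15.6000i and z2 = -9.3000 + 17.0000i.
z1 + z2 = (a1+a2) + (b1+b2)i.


Real: -10.6 - 9.3 = -19.9
Imag: -15.6 + 17 = 1.4

-19.9000 + 1.4000i


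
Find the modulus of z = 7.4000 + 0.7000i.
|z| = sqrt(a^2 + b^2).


|z| = sqrt(7.4^2 + 0.7^2) = sqrt(54.76 + 0.49) = sqrt(55.25) = 7.4330

|z| = 7.4330


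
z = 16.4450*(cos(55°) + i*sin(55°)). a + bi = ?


a = 16.4450*cos(55°) = 16.4450*0.57358 = 9.4325
b = 16.4450*sin(55°) = 16.4450*0.819152 = 13.4710

9.4325 + 13.4710i


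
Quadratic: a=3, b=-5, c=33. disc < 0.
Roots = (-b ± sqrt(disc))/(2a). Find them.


disc = (-5)^2 - 4*3*33 = 25 - 396 = -371
sqrt(|disc|) = sqrt(371) = 19.2614
Real part = 5/(2*3) = 0.8333
Imag part = 19.2614/(2*3) = 3.2102

0.8333 ± 3.2102i


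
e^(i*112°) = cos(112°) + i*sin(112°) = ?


cos(112°) = -0.3746
sin(112°) = 0.9272

e^(i*112°) = -0.3746 + 0.9272i


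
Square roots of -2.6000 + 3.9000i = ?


|z| = sqrt(6.76+15.21) = 4.6872
sqrt((|z|+a)/2) = sqrt((4.6872+(-2.6))/2) = sqrt(1.0436) = 1.0216
sqrt((|z|-a)/2) = sqrt((4.6872-(-2.6))/2) = sqrt(3.6436) = 1.9088

±(1.0216 + 1.9088i) i.e. 1.0216 + 1.9088i and -1.0216 - 1.9088i


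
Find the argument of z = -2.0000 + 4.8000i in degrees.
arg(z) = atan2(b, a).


Re = -2, Im = 4.8
arg = atan2(4.8, -2) = 112.6199 degrees

arg(z) = 112.6199 degrees


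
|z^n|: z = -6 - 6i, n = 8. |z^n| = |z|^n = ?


|z| = sqrt(36+36) = sqrt(72) = 8.4853
|z^8| = |z|^8 = (sqrt(72))^8 = 72^4 = 26873856

|z^8| = 26873856


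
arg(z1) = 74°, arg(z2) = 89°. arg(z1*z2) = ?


arg(z1*z2) = 74° + 89° = 163°
Normalized to (-180°, 180°]: 163°

163°


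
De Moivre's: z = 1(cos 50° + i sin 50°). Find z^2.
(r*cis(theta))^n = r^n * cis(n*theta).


r^2 = 1^2 = 1
n*theta = 2*50° = 100° = 100° (mod 360)
a = 1*cos(100°) = -0.1736
b = 1*sin(100°) = 0.9848

1 cis(100°) = -0.1736 + 0.9848i


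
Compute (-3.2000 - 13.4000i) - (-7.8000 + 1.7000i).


Real: -3.2 + 7.8 = 4.6
Imag: -13.4 - 1.7 = -15.1

4.6000 - 15.1000i


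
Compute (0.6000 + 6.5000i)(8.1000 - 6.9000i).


Real = 0.6*8.1 - 6.5*(-6.9) = 4.86 - (-44.85) = 49.71
Imag = 0.6*(-6.9) + 8.1*6.5 = -4.14 + 52.65 = 48.51

49.7100 + 48.5100i


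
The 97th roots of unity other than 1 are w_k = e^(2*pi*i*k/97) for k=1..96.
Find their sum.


With w = e^(2*pi*i/97), all 97 of the 97th roots of unity w^0 = 1, w, ..., w^(96) sum to 0: 1 + w + ... + w^(96) = (1 - w^97)/(1 - w) = 0 since w^97 = 1, w ≠ 1.
Removing the root 1: w + w^2 + ... + w^(96) = 0 - 1 = -1

Sum = -1


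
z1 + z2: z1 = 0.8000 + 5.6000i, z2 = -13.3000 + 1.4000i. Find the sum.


Real: 0.8 - 13.3 = -12.5
Imag: 5.6 + 1.4 = 7

-12.5000 + 7.0000i


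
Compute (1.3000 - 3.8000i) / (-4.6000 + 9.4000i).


Conjugate of z2 = -4.6000 - 9.4000i
Numerator: (1.3000 - 3.8000i)(-4.6000 - 9.4000i) = -41.7000 + 5.2600i
Denominator: (-4.6)^2 + 9.4^2 = 109.52
Result = (-41.7000 + 5.2600i)/109.52

-0.3808 + 0.0480i


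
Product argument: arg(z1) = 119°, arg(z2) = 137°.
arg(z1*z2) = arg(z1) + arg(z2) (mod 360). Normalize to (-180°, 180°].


arg(z1*z2) = 119° + 137° = 256°
Normalized to (-180°, 180°]: -104°

-104°


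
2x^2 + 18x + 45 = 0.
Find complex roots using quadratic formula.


disc = 18^2 - 4*2*45 = 324 - 360 = -36
sqrt(|disc|) = sqrt(36) = 6.0000
Real part = -18/(2*2) = -4.5000
Imag part = 6.0000/(2*2) = 1.5000

-4.5000 ± 1.5000i


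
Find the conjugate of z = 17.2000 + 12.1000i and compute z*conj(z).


z_bar = 17.2000 - 12.1000i
z*z_bar = 17.2^2 + 12.1^2 = 295.84 + 146.41 = 442.25

z_bar = 17.2000 - 12.1000i, z*z_bar = 442.25


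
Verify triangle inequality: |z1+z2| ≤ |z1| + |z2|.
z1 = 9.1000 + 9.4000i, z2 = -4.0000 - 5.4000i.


|z1| = sqrt(9.1^2 + 9.4^2) = sqrt(171.17) = 13.0832
|z2| = sqrt((-4)^2 + (-5.4)^2) = sqrt(45.16) = 6.7201
z1+z2 = 5.1000 + 4.0000i
|z1+z2| = sqrt(42.01) = 6.4815
|z1|+|z2| = 13.0832 + 6.7201 = 19.8033

|z1+z2| = 6.4815 ≤ |z1|+|z2| = 19.8033 (verified)


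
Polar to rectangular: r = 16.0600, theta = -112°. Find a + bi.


a = 16.0600*cos(-112°) = 16.0600*(-0.37461) = -6.0162
b = 16.0600*sin(-112°) = 16.0600*(-0.927184) = -14.8906

-6.0162 - 14.8906i


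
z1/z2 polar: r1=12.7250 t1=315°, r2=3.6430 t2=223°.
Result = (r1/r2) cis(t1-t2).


r = 12.7250 / 3.6430 = 3.4930
theta = 315° - 223° = 92° = 92° (mod 360)

3.4930 cis(92°)


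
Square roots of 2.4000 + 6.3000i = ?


|z| = sqrt(5.76+39.69) = 6.7417
sqrt((|z|+a)/2) = sqrt((6.7417+2.4)/2) = sqrt(4.5708) = 2.1380
sqrt((|z|-a)/2) = sqrt((6.7417-2.4)/2) = sqrt(2.1708) = 1.4734

±(2.1380 + 1.4734i) i.e. 2.1380 + 1.4734i and -2.1380 - 1.4734i


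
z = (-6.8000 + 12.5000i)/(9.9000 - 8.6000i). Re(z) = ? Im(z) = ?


Multiply by conjugate: (-6.8000 + 12.5000i)(9.9000 + 8.6000i) / (9.9^2 + (-8.6)^2)
Numerator real = -6.8*9.9 + 12.5*(-8.6) = -174.82
Numerator imag = 12.5*9.9 - (-6.8)*(-8.6) = 65.27
Denominator = 171.97
Re(z) = -174.82/171.97 = -1.0166
Im(z) = 65.27/171.97 = 0.3795

Re(z) = -1.0166, Im(z) = 0.3795


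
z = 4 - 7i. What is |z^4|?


|z| = sqrt(16+49) = sqrt(65) = 8.0623
|z^4| = |z|^4 = (sqrt(65))^4 = 65^2 = 4225

|z^4| = 4225


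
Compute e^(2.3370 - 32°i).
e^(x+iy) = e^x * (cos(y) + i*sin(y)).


e^2.3370 = 10.3501
cos(-32°) = 0.84805
sin(-32°) = -0.52992
Real = 10.3501*0.84805 = 8.7774
Imag = 10.3501*(-0.52992) = -5.4847

8.7774 - 5.4847i


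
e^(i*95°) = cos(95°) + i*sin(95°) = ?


cos(95°) = -0.0872
sin(95°) = 0.9962

e^(i*95°) = -0.0872 + 0.9962i


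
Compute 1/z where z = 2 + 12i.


|z|^2 = 4+144 = 148
1/z = (2 - 12i)/148

1/z = 0.0135 - 0.0811i


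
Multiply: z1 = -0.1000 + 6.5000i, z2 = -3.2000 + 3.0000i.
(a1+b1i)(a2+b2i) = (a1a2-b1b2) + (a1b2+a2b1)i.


Real = -0.1*(-3.2) - 6.5*3 = 0.32 - 19.5 = -19.18
Imag = -0.1*3 - (3.2)*6.5 = -0.3 - (20.8) = -21.1

-19.1800 - 21.1000i


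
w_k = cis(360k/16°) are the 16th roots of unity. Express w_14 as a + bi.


Angle = 360*14/16 = 315°
a = cos(315°) = 0.7071
b = sin(315°) = -0.7071

0.7071 - 0.7071i


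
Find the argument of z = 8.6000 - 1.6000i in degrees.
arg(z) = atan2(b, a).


Re = 8.6, Im = -1.6
arg = atan2(-1.6, 8.6) = -10.5392 degrees

arg(z) = -10.5392 degrees


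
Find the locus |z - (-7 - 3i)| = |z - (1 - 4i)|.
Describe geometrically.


Equal distances means the locus is the perpendicular bisector of z1 and z2.
Midpoint = ((-7+1)/2, (-3+(-4))/2) = (-3.0000, -3.5000)

Perpendicular bisector through (-3.0000, -3.5000)


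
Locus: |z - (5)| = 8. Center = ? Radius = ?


|z - z0| = r is a circle with center z0 and radius r.
Center = (5, 0), radius = 8

Circle with center (5, 0) and radius 8


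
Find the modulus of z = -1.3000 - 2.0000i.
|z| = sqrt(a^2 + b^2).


|z| = sqrt((-1.3)^2 + (-2)^2) = sqrt(1.69 + 4) = sqrt(5.69) = 2.3854

|z| = 2.3854


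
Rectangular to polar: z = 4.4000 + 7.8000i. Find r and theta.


r = sqrt(19.36+60.84) = sqrt(80.2) = 8.9554
theta = atan2(7.8, 4.4) = 60.5725 degrees

r = 8.9554, theta = 60.5725 degrees


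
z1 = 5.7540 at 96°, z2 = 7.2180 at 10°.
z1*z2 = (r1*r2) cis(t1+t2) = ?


r = 5.7540 * 7.2180 = 41.5324
theta = 96° + 10° = 106° = 106° (mod 360)

41.5324 cis(106°)


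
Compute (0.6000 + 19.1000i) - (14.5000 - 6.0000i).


Real: 0.6 - 14.5 = -13.9
Imag: 19.1 + 6 = 25.1

-13.9000 + 25.1000i


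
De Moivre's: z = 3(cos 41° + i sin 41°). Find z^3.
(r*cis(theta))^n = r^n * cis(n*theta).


r^3 = 3^3 = 27
n*theta = 3*41° = 123° = 123° (mod 360)
a = 27*cos(123°) = -14.7053
b = 27*sin(123°) = 22.6441

27 cis(123°) = -14.7053 + 22.6441i


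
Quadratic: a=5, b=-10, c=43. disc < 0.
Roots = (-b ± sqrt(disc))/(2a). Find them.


disc = (-10)^2 - 4*5*43 = 100 - 860 = -760
sqrt(|disc|) = sqrt(760) = 27.5681
Real part = 10/(2*5) = 1.0000
Imag part = 27.5681/(2*5) = 2.7568

1.0000 ± 2.7568i


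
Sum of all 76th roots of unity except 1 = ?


With w = e^(2*pi*i/76), all 76 of the 76th roots of unity w^0 = 1, w, ..., w^(75) sum to 0: 1 + w + ... + w^(75) = (1 - w^76)/(1 - w) = 0 since w^76 = 1, w ≠ 1.
Removing the root 1: w + w^2 + ... + w^(75) = 0 - 1 = -1

Sum = -1


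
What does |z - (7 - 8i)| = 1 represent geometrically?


|z - z0| = r is a circle with center z0 and radius r.
Center = (7, -8), radius = 1

Circle with center (7, -8) and radius 1


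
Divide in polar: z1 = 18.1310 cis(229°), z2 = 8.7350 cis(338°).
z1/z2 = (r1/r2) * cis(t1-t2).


r = 18.1310 / 8.7350 = 2.0757
theta = 229° - 338° = -109° = 251° (mod 360)

2.0757 cis(251°)


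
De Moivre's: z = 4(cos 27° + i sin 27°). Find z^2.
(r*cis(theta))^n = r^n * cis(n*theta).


r^2 = 4^2 = 16
n*theta = 2*27° = 54° = 54° (mod 360)
a = 16*cos(54°) = 9.4046
b = 16*sin(54°) = 12.9443

16 cis(54°) = 9.4046 + 12.9443i


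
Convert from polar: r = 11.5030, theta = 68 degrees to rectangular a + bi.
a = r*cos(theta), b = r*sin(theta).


a = 11.5030*cos(68°) = 11.5030*0.37461 = 4.3091
b = 11.5030*sin(68°) = 11.5030*0.92718 = 10.6654

4.3091 + 10.6654i


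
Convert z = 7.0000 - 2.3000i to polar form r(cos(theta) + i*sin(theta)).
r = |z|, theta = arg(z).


r = sqrt(49+5.29) = sqrt(54.29) = 7.3682
theta = atan2(-2.3, 7) = -18.1890 degrees

r = 7.3682, theta = -18.1890 degrees


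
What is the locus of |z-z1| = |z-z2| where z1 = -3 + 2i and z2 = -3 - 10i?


Equal distances means the locus is the perpendicular bisector of z1 and z2.
Midpoint = ((-3+(-3))/2, (2+(-10))/2) = (-3.0000, -4.0000)

Perpendicular bisector through (-3.0000, -4.0000)


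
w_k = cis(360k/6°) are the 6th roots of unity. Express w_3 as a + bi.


Angle = 360*3/6 = 180°
a = cos(180°) = -1.0000
b = sin(180°) = 0

-1.0000 + 0i


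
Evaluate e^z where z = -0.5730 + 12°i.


e^-0.5730 = 0.5638
cos(12°) = 0.9781
sin(12°) = 0.2079
Real = 0.5638*0.9781 = 0.5515
Imag = 0.5638*0.2079 = 0.1172

0.5515 + 0.1172i


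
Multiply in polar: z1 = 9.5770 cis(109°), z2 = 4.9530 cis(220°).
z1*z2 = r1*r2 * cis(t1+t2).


r = 9.5770 * 4.9530 = 47.4349
theta = 109° + 220° = 329° = 329° (mod 360)

47.4349 cis(329°)


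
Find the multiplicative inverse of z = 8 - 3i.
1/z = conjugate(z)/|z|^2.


|z|^2 = 64+9 = 73
1/z = (8 + 3i)/73

1/z = 0.1096 + 0.0411i


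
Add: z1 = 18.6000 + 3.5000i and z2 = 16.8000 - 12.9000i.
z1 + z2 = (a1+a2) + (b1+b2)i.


Real: 18.6 + 16.8 = 35.4
Imag: 3.5 - 12.9 = -9.4

35.4000 - 9.4000i


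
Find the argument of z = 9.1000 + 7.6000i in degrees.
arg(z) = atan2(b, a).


Re = 9.1, Im = 7.6
arg = atan2(7.6, 9.1) = 39.8674 degrees

arg(z) = 39.8674 degrees


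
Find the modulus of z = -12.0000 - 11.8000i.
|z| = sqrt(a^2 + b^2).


|z| = sqrt((-12)^2 + (-11.8)^2) = sqrt(144 + 139.24) = sqrt(283.24) = 16.8297

|z| = 16.8297


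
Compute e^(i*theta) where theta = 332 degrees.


cos(332°) = 0.8829
sin(332°) = -0.4695

e^(i*332°) = 0.8829 - 0.4695i


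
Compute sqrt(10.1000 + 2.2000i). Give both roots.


|z| = sqrt(102.01+4.84) = 10.3368
sqrt((|z|+a)/2) = sqrt((10.3368+10.1)/2) = sqrt(10.2184) = 3.1966
sqrt((|z|-a)/2) = sqrt((10.3368-10.1)/2) = sqrt(0.1184) = 0.3441

±(3.1966 + 0.3441i) i.e. 3.1966 + 0.3441i and -3.1966 - 0.3441i


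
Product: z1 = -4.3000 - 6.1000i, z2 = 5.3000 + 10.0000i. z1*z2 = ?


Real = -4.3*5.3 - (-6.1)*10 = -22.79 - (-61) = 38.21
Imag = -4.3*10 + 5.3*(-6.1) = -43 - (32.33) = -75.33

38.2100 - 75.3300i


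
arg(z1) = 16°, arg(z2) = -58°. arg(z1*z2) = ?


arg(z1*z2) = 16° - 58° = -42°
Normalized to (-180°, 180°]: -42°

-42°


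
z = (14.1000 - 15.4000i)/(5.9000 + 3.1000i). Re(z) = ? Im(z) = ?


Multiply by conjugate: (14.1000 - 15.4000i)(5.9000 - 3.1000i) / (5.9^2 + 3.1^2)
Numerator real = 14.1*5.9 - (15.4)*3.1 = 35.45
Numerator imag = -15.4*5.9 - 14.1*3.1 = -134.57
Denominator = 44.42
Re(z) = 35.45/44.42 = 0.7981
Im(z) = -134.57/44.42 = -3.0295

Re(z) = 0.7981, Im(z) = -3.0295


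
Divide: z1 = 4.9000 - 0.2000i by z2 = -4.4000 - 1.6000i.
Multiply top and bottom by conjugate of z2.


Conjugate of z2 = -4.4000 + 1.6000i
Numerator: (4.9000 - 0.2000i)(-4.4000 + 1.6000i) = -21.2400 + 8.7200i
Denominator: (-4.4)^2 + (-1.6)^2 = 21.92
Result = (-21.2400 + 8.7200i)/21.92

-0.9690 + 0.3978i


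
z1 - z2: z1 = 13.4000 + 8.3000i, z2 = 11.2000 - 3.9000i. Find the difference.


Real: 13.4 - 11.2 = 2.2
Imag: 8.3 + 3.9 = 12.2

2.2000 + 12.2000i


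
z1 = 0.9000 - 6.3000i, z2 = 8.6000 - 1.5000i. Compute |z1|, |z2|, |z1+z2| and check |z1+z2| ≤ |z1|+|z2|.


|z1| = sqrt(0.9^2 + (-6.3)^2) = sqrt(40.5) = 6.3640
|z2| = sqrt(8.6^2 + (-1.5)^2) = sqrt(76.21) = 8.7298
z1+z2 = 9.5000 - 7.8000i
|z1+z2| = sqrt(151.09) = 12.2919
|z1|+|z2| = 6.3640 + 8.7298 = 15.0938

|z1+z2| = 12.2919 ≤ |z1|+|z2| = 15.0938 (verified)


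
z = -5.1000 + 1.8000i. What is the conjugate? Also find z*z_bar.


z_bar = -5.1000 - 1.8000i
z*z_bar = (-5.1)^2 + 1.8^2 = 26.01 + 3.24 = 29.25

z_bar = -5.1000 - 1.8000i, z*z_bar = 29.25


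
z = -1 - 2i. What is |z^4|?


|z| = sqrt(1+4) = sqrt(5) = 2.2361
|z^4| = |z|^4 = (sqrt(5))^4 = 5^2 = 25

|z^4| = 25


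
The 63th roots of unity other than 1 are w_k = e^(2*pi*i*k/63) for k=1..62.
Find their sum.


With w = e^(2*pi*i/63), all 63 of the 63th roots of unity w^0 = 1, w, ..., w^(62) sum to 0: 1 + w + ... + w^(62) = (1 - w^63)/(1 - w) = 0 since w^63 = 1, w ≠ 1.
Removing the root 1: w + w^2 + ... + w^(62) = 0 - 1 = -1

Sum = -1


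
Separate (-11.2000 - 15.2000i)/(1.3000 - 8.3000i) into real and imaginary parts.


Multiply by conjugate: (-11.2000 - 15.2000i)(1.3000 + 8.3000i) / (1.3^2 + (-8.3)^2)
Numerator real = -11.2*1.3 - (15.2)*(-8.3) = 111.6
Numerator imag = -15.2*1.3 - (-11.2)*(-8.3) = -112.72
Denominator = 70.58
Re(z) = 111.6/70.58 = 1.5812
Im(z) = -112.72/70.58 = -1.5971

Re(z) = 1.5812, Im(z) = -1.5971


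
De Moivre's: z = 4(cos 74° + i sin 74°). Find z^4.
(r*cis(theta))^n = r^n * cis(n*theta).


r^4 = 4^4 = 256
n*theta = 4*74° = 296° = 296° (mod 360)
a = 256*cos(296°) = 112.2230
b = 256*sin(296°) = -230.0913

256 cis(296°) = 112.2230 - 230.0913i


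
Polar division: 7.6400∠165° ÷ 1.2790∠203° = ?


r = 7.6400 / 1.2790 = 5.9734
theta = 165° - 203° = -38° = 322° (mod 360)

5.9734 cis(322°)


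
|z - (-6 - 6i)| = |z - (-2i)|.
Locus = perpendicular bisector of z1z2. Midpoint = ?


Equal distances means the locus is the perpendicular bisector of z1 and z2.
Midpoint = ((-6+0)/2, (-6+(-2))/2) = (-3.0000, -4.0000)

Perpendicular bisector through (-3.0000, -4.0000)


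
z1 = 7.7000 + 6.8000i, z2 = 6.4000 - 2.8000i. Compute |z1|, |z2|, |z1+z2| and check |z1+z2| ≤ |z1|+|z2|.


|z1| = sqrt(7.7^2 + 6.8^2) = sqrt(105.53) = 10.2728
|z2| = sqrt(6.4^2 + (-2.8)^2) = sqrt(48.8) = 6.9857
z1+z2 = 14.1000 + 4.0000i
|z1+z2| = sqrt(214.81) = 14.6564
|z1|+|z2| = 10.2728 + 6.9857 = 17.2585

|z1+z2| = 14.6564 ≤ |z1|+|z2| = 17.2585 (verified)


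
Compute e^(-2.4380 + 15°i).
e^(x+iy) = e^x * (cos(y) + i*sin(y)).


e^-2.4380 = 0.08734
cos(15°) = 0.9659
sin(15°) = 0.2588
Real = 0.08734*0.9659 = 0.0844
Imag = 0.08734*0.2588 = 0.0226

0.0844 + 0.0226i


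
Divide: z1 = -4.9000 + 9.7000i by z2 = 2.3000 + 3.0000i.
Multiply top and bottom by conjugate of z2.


Conjugate of z2 = 2.3000 - 3.0000i
Numerator: (-4.9000 + 9.7000i)(2.3000 - 3.0000i) = 17.8300 + 37.0100i
Denominator: 2.3^2 + 3^2 = 14.29
Result = (17.8300 + 37.0100i)/14.29

1.2477 + 2.5899i


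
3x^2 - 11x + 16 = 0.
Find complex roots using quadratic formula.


disc = (-11)^2 - 4*3*16 = 121 - 192 = -71
sqrt(|disc|) = sqrt(71) = 8.4261
Real part = 11/(2*3) = 1.8333
Imag part = 8.4261/(2*3) = 1.4044

1.8333 ± 1.4044i


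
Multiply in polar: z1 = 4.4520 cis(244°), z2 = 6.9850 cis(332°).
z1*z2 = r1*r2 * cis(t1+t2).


r = 4.4520 * 6.9850 = 31.0972
theta = 244° + 332° = 576° = 216° (mod 360)

31.0972 cis(216°)


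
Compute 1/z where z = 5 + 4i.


|z|^2 = 25+16 = 41
1/z = (5 - 4i)/41

1/z = 0.1220 - 0.0976i


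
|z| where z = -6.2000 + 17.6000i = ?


|z| = sqrt((-6.2)^2 + 17.6^2) = sqrt(38.44 + 309.76) = sqrt(348.2) = 18.6601

|z| = 18.6601


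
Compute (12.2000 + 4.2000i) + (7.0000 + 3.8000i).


Real: 12.2 + 7 = 19.2
Imag: 4.2 + 3.8 = 8

19.2000 + 8.0000i


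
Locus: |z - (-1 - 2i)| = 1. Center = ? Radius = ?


|z - z0| = r is a circle with center z0 and radius r.
Center = (-1, -2), radius = 1

Circle with center (-1, -2) and radius 1
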